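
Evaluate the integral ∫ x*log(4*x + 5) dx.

x**2*log(4*x + 5)/2 - x**2/4 + 5*x/8 - 25*log(4*x + 5)/32 + C

Use integration by parts with u = log(4*x + 5), dv = x dx.
Then du = 4/(4*x + 5) dx and v = x**2/2.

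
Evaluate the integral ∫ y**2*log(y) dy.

Use integration by parts with u = log(y), dv = y**2 dy.
Then du = 1/y dy and v = y**3/3.

y**3*log(y)/3 - y**3/9 + C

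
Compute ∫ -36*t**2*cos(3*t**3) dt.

Let u = 3*t**3, so du = (9*t**2) dt.
Rewriting, the integral becomes -4·∫ cos(u) du = -4·sin(u).
Substituting back, u = 3*t**3.

-4*sin(3*t**3) + C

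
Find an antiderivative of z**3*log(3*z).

Use integration by parts with u = log(3*z), dv = z**3 dz.
Then du = 1/z dz and v = z**4/4.

z**4*(log(z) + log(3))/4 - z**4/16 + C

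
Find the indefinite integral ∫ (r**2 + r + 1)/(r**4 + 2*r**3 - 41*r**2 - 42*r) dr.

-log(r)/42 + 43*log(r - 6)/546 + log(r + 1)/42 - 43*log(r + 7)/546 + C

Factor the denominator: r*(r - 6)*(r + 1)*(r + 7).
Partial-fraction decomposition: -43/(546*(r + 7)) + 1/(42*(r + 1)) + 43/(546*(r - 6)) - 1/(42*r).
Integrate each term: A/(r−a) contributes A·log|r−a|.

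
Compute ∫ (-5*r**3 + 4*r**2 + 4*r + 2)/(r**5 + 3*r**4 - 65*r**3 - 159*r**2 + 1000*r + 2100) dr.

-35*log(r - 6)/44 + 503*log(r - 5)/840 + 5*log(r + 2)/84 - 707*log(r + 5)/660 + 29*log(r + 7)/24 + C

Factor the denominator: (r - 6)*(r - 5)*(r + 2)*(r + 5)*(r + 7).
Partial-fraction decomposition: 29/(24*(r + 7)) - 707/(660*(r + 5)) + 5/(84*(r + 2)) + 503/(840*(r - 5)) - 35/(44*(r - 6)).
Integrate each term: A/(r−a) contributes A·log|r−a|.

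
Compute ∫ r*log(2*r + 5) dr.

r**2*log(2*r + 5)/2 - r**2/4 + 5*r/4 - 25*log(2*r + 5)/8 + C

Use integration by parts with u = log(2*r + 5), dv = r dr.
Then du = 2/(2*r + 5) dr and v = r**2/2.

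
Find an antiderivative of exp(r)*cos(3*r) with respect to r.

3*exp(r)*sin(3*r)/10 + exp(r)*cos(3*r)/10 + C

Let I denote the integral. Integrate by parts with u = cos(3*r), dv = exp(r) dr, so v = exp(r): I = exp(r)*cos(3*r) + 3·∫ exp(r)*sin(3*r) dr.
Apply parts again with u = sin(3*r), dv = exp(r) dr: ∫ exp(r)*sin(3*r) dr = exp(r)*sin(3*r) − 3·I. Substituting back brings back I: I = 3*exp(r)*sin(3*r) + exp(r)*cos(3*r) − 9·I.
Solving for I: (1 + 9)·I equals the remaining terms, so I = (1/10)·(3*exp(r)*sin(3*r) + exp(r)*cos(3*r)).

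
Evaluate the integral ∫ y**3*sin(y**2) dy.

Let u = y², du = 2y dy; rewrite as (1/2)∫ u^1·sin(1u) du.
Now integrate by parts 1 time.

-y**2*cos(y**2)/2 + sin(y**2)/2 + C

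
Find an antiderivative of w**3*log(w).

Use integration by parts with u = log(w), dv = w**3 dw.
Then du = 1/w dw and v = w**4/4.

w**4*log(w)/4 - w**4/16 + C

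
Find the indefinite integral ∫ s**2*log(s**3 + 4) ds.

s**3*log(s**3 + 4)/3 - s**3/3 + 4*log(s**3 + 4)/3 + C

Let u = s**3 + 4, so du = (3*s**2) ds.
The integral becomes (1/3)·∫ log(u) du; integrate by parts with u′=log(u), dv′=du.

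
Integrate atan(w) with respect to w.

w*atan(w) - log(w**2 + 1)/2 + C

Use integration by parts with u = arctan(w), dv = dw.
Then du = 1/(w**2 + 1) dw.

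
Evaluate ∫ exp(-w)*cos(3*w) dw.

Let I denote the integral. Integrate by parts with u = cos(3*w), dv = exp(-w) dw, so v = -exp(-w): I = -exp(-w)*cos(3*w) − 3·∫ exp(-w)*sin(3*w) dw.
Apply parts again with u = sin(3*w), dv = exp(-w) dw: ∫ exp(-w)*sin(3*w) dw = -exp(-w)*sin(3*w) + 3·I. Substituting back brings back I: I = 3*exp(-w)*sin(3*w) - exp(-w)*cos(3*w) − 9·I.
Solving for I: (1 + 9)·I equals the remaining terms, so I = (1/10)·(3*exp(-w)*sin(3*w) - exp(-w)*cos(3*w)).

3*exp(-w)*sin(3*w)/10 - exp(-w)*cos(3*w)/10 + C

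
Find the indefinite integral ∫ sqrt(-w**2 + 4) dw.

w*sqrt(-w**2 + 4)/2 + 2*asin(w/2) + C

Substitute w = 2·sin(θ), so dw = 2·cos(θ) dθ and the radical becomes sqrt(-w**2 + 4) = 2·cos(θ) by the Pythagorean identity.
Integrate the resulting trig expression in θ, then back-substitute θ = asin(w/2), sin(θ) = w/2, cos(θ) = sqrt(-w**2 + 4)/2 (absorbing any constant into C).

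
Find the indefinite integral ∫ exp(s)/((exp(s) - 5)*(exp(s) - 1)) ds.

log(exp(s) - 5)/4 - log(exp(s) - 1)/4 + C

Let u = e^s, du = e^s ds.
The integral becomes ∫ du/((u-5)(u-1)); decompose into partial fractions.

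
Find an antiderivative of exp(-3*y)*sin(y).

Let I denote the integral. Integrate by parts with u = sin(y), dv = exp(-3*y) dy, so v = -exp(-3*y)/3: I = -exp(-3*y)*sin(y)/3 + (1/3)·∫ exp(-3*y)*cos(y) dy.
Apply parts again with u = cos(y), dv = exp(-3*y) dy: ∫ exp(-3*y)*cos(y) dy = -exp(-3*y)*cos(y)/3 − (1/3)·I. Substituting back brings back I: I = -exp(-3*y)*sin(y)/3 - exp(-3*y)*cos(y)/9 − (1/9)·I.
Solving for I: (1 + 1/9)·I equals the remaining terms, so I = (9/10)·(-exp(-3*y)*sin(y)/3 - exp(-3*y)*cos(y)/9).

-3*exp(-3*y)*sin(y)/10 - exp(-3*y)*cos(y)/10 + C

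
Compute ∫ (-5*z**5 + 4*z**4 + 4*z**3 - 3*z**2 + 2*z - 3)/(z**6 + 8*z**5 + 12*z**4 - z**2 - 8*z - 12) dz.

-log(z - 1)/84 + 3*log(z + 1)/20 + 173*log(z + 2)/60 - 43077*log(z + 6)/5180 + 109*log(z**2 + 1)/740 + 6*atan(z)/185 + C

Factor the denominator: (z - 1)*(z + 1)*(z + 2)*(z + 6)*(z**2 + 1).
Partial-fraction decomposition: (109*z + 12)/(370*(z**2 + 1)) - 43077/(5180*(z + 6)) + 173/(60*(z + 2)) + 3/(20*(z + 1)) - 1/(84*(z - 1)).
Integrate each term; A/(z−a) gives A·log|z−a|; the (Bz+D)/(z²+p²) term gives a log and an atan.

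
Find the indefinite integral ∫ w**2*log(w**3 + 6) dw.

w**3*log(w**3 + 6)/3 - w**3/3 + 2*log(w**3 + 6) + C

Let u = w**3 + 6, so du = (3*w**2) dw.
The integral becomes (1/3)·∫ log(u) du; integrate by parts with u′=log(u), dv′=du.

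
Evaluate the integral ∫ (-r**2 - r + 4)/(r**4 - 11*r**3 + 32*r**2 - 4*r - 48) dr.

-19*log(r - 6)/28 + 4*log(r - 4)/5 - log(r - 2)/12 - 4*log(r + 1)/105 + C

Factor the denominator: (r - 6)*(r - 4)*(r - 2)*(r + 1).
Partial-fraction decomposition: -4/(105*(r + 1)) - 1/(12*(r - 2)) + 4/(5*(r - 4)) - 19/(28*(r - 6)).
Integrate each term: A/(r−a) contributes A·log|r−a|.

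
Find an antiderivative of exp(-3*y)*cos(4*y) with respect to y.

Let I denote the integral. Integrate by parts with u = cos(4*y), dv = exp(-3*y) dy, so v = -exp(-3*y)/3: I = -exp(-3*y)*cos(4*y)/3 − (4/3)·∫ exp(-3*y)*sin(4*y) dy.
Apply parts again with u = sin(4*y), dv = exp(-3*y) dy: ∫ exp(-3*y)*sin(4*y) dy = -exp(-3*y)*sin(4*y)/3 + (4/3)·I. Substituting back brings back I: I = 4*exp(-3*y)*sin(4*y)/9 - exp(-3*y)*cos(4*y)/3 − (16/9)·I.
Solving for I: (1 + 16/9)·I equals the remaining terms, so I = (9/25)·(4*exp(-3*y)*sin(4*y)/9 - exp(-3*y)*cos(4*y)/3).

4*exp(-3*y)*sin(4*y)/25 - 3*exp(-3*y)*cos(4*y)/25 + C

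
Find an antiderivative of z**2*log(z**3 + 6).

Let u = z**3 + 6, so du = (3*z**2) dz.
The integral becomes (1/3)·∫ log(u) du; integrate by parts with u′=log(u), dv′=du.

z**3*log(z**3 + 6)/3 - z**3/3 + 2*log(z**3 + 6) + C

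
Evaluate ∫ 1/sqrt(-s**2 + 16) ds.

asin(s/4) + C

Substitute s = 4·sin(θ), so ds = 4·cos(θ) dθ and the radical becomes sqrt(-s**2 + 16) = 4·cos(θ) by the Pythagorean identity.
Integrate the resulting trig expression in θ, then back-substitute θ = asin(s/4), sin(θ) = s/4, cos(θ) = sqrt(-s**2 + 16)/4 (absorbing any constant into C).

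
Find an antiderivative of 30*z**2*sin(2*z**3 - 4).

-5*cos(2*z**3 - 4) + C

Let u = 2*z**3 - 4, so du = (6*z**2) dz.
Rewriting, the integral becomes 5·∫ sin(u) du = 5·-cos(u).
Substituting back, u = 2*z**3 - 4.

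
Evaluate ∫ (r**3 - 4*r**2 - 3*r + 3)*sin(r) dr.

Use integration by parts with u = r**3 - 4*r**2 - 3*r + 3, dv = sin(r) dr, so v = -cos(r).
Apply parts 3 times (tabular method): alternate signs, differentiate u down to 0, integrate dv up.

-r**3*cos(r) + 3*r**2*sin(r) + 4*r**2*cos(r) - 8*r*sin(r) + 9*r*cos(r) - 9*sin(r) - 11*cos(r) + C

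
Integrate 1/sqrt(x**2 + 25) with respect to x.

log(x + sqrt(x**2 + 25)) + C

Substitute x = 5·tan(θ), so dx = 5·sec(θ)^2 dθ and the radical becomes sqrt(x**2 + 25) = 5·sec(θ) by the Pythagorean identity.
Integrate the resulting trig expression in θ, then back-substitute tan(θ) = x/5, sec(θ) = sqrt(x**2 + 25)/5 (absorbing any constant into C).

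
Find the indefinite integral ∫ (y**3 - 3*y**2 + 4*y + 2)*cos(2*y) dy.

Use integration by parts with u = y**3 - 3*y**2 + 4*y + 2, dv = cos(2*y) dy, so v = sin(2*y)/2.
Apply parts 3 times (tabular method): alternate signs, differentiate u down to 0, integrate dv up.

y**3*sin(2*y)/2 - 3*y**2*sin(2*y)/2 + 3*y**2*cos(2*y)/4 + 5*y*sin(2*y)/4 - 3*y*cos(2*y)/2 + 7*sin(2*y)/4 + 5*cos(2*y)/8 + C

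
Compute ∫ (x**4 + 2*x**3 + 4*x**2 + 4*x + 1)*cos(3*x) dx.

x**4*sin(3*x)/3 + 2*x**3*sin(3*x)/3 + 4*x**3*cos(3*x)/9 + 8*x**2*sin(3*x)/9 + 2*x**2*cos(3*x)/3 + 8*x*sin(3*x)/9 + 16*x*cos(3*x)/27 + 11*sin(3*x)/81 + 8*cos(3*x)/27 + C

Use integration by parts with u = x**4 + 2*x**3 + 4*x**2 + 4*x + 1, dv = cos(3*x) dx, so v = sin(3*x)/3.
Apply parts 4 times (tabular method): alternate signs, differentiate u down to 0, integrate dv up.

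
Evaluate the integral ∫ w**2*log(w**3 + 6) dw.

Let u = w**3 + 6, so du = (3*w**2) dw.
The integral becomes (1/3)·∫ log(u) du; integrate by parts with u′=log(u), dv′=du.

w**3*log(w**3 + 6)/3 - w**3/3 + 2*log(w**3 + 6) + C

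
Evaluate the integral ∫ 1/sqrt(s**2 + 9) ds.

Substitute s = 3·tan(θ), so ds = 3·sec(θ)^2 dθ and the radical becomes sqrt(s**2 + 9) = 3·sec(θ) by the Pythagorean identity.
Integrate the resulting trig expression in θ, then back-substitute tan(θ) = s/3, sec(θ) = sqrt(s**2 + 9)/3 (absorbing any constant into C).

log(s + sqrt(s**2 + 9)) + C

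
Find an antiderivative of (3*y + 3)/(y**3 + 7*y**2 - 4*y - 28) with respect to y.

log(y - 2)/4 + 3*log(y + 2)/20 - 2*log(y + 7)/5 + C

Factor the denominator: (y - 2)*(y + 2)*(y + 7).
Partial-fraction decomposition: -2/(5*(y + 7)) + 3/(20*(y + 2)) + 1/(4*(y - 2)).
Integrate each term: A/(y−a) contributes A·log|y−a|.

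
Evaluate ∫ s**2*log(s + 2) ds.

Use integration by parts with u = log(s + 2), dv = s**2 ds.
Then du = 1/(s + 2) ds and v = s**3/3.

s**3*log(s + 2)/3 - s**3/9 + s**2/3 - 4*s/3 + 8*log(s + 2)/3 + C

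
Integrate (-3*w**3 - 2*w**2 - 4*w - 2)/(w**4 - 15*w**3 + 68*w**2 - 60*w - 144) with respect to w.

Factor the denominator: (w - 6)**2*(w - 4)*(w + 1).
Partial-fraction decomposition: -3/(245*(w + 1)) - 121/(10*(w - 4)) + 893/(98*(w - 6)) - 373/(7*(w - 6)**2).
Integrate each term; A/(w−a) gives A·log|w−a|; A/(w−a)² gives −A/(w−a).

893*log(w - 6)/98 - 121*log(w - 4)/10 - 3*log(w + 1)/245 + 373/(7*w - 42) + C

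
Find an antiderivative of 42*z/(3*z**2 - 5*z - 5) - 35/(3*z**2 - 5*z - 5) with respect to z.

7*log(3*z**2 - 5*z - 5) + C

Let u = 3*z**2 - 5*z - 5, so du = (6*z - 5) dz.
Rewriting, the integral becomes 7·∫ 1/u du = 7·log(u).
Substituting back, u = 3*z**2 - 5*z - 5.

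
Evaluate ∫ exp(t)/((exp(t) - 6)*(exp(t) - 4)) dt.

Let u = e^t, du = e^t dt.
The integral becomes ∫ du/((u-4)(u-6)); decompose into partial fractions.

log(exp(t) - 6)/2 - log(exp(t) - 4)/2 + C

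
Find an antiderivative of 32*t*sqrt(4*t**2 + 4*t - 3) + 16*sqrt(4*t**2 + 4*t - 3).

Let u = 4*t**2 + 4*t - 3, so du = (8*t + 4) dt.
Rewriting, the integral becomes 4·∫ √u du = 4·(2/3)u^(3/2).
Substituting back, u = 4*t**2 + 4*t - 3.

8*(4*t**2 + 4*t - 3)**(3/2)/3 + C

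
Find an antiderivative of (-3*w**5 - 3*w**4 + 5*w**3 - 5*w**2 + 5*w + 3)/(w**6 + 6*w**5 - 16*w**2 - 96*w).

Factor the denominator: w*(w - 2)*(w + 2)*(w + 6)*(w**2 + 4).
Partial-fraction decomposition: -(201*w - 706)/(640*(w**2 + 4)) - 6051/(2560*(w + 6)) - 19/(256*(w + 2)) - 111/(512*(w - 2)) - 1/(32*w).
Integrate each term; A/(w−a) gives A·log|w−a|; the (Bw+D)/(w²+p²) term gives a log and an atan.

-log(w)/32 - 111*log(w - 2)/512 - 19*log(w + 2)/256 - 6051*log(w + 6)/2560 - 201*log(w**2 + 4)/1280 + 353*atan(w/2)/640 + C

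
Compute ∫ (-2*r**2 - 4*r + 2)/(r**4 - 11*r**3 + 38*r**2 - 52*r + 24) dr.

-47*log(r - 6)/40 + 3*log(r - 2)/8 + 4*log(r - 1)/5 - 7/(2*r - 4) + C

Factor the denominator: (r - 6)*(r - 2)**2*(r - 1).
Partial-fraction decomposition: 4/(5*(r - 1)) + 3/(8*(r - 2)) + 7/(2*(r - 2)**2) - 47/(40*(r - 6)).
Integrate each term; A/(r−a) gives A·log|r−a|; A/(r−a)² gives −A/(r−a).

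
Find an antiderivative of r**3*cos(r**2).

r**2*sin(r**2)/2 + cos(r**2)/2 + C

Let u = r², du = 2r dr; rewrite as (1/2)∫ u^1·cos(1u) du.
Now integrate by parts 1 time.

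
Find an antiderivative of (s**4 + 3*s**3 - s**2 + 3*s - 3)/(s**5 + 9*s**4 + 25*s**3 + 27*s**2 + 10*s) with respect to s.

Factor the denominator: s*(s + 1)**2*(s + 2)*(s + 5).
Partial-fraction decomposition: 69/(80*(s + 5)) + 7/(2*(s + 2)) - 49/(16*(s + 1)) + 9/(4*(s + 1)**2) - 3/(10*s).
Integrate each term; A/(s−a) gives A·log|s−a|; A/(s−a)² gives −A/(s−a).

-3*log(s)/10 - 49*log(s + 1)/16 + 7*log(s + 2)/2 + 69*log(s + 5)/80 - 9/(4*s + 4) + C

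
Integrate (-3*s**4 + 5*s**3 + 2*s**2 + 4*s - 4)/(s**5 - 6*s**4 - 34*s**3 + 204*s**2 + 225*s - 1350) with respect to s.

-2716*log(s - 6)/297 + 37*log(s - 5)/5 - 41*log(s - 3)/144 + 47*log(s + 3)/108 - 1237*log(s + 5)/880 + C

Factor the denominator: (s - 6)*(s - 5)*(s - 3)*(s + 3)*(s + 5).
Partial-fraction decomposition: -1237/(880*(s + 5)) + 47/(108*(s + 3)) - 41/(144*(s - 3)) + 37/(5*(s - 5)) - 2716/(297*(s - 6)).
Integrate each term: A/(s−a) contributes A·log|s−a|.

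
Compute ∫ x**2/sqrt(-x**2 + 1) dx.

Substitute x = sin(θ), so dx = cos(θ) dθ and the radical becomes sqrt(-x**2 + 1) = cos(θ) by the Pythagorean identity.
Integrate the resulting trig expression in θ, then back-substitute θ = asin(x), sin(θ) = x, cos(θ) = sqrt(-x**2 + 1) (absorbing any constant into C).

-x*sqrt(-x**2 + 1)/2 + asin(x)/2 + C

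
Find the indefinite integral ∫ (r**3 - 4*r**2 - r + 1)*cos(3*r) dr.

Use integration by parts with u = r**3 - 4*r**2 - r + 1, dv = cos(3*r) dr, so v = sin(3*r)/3.
Apply parts 3 times (tabular method): alternate signs, differentiate u down to 0, integrate dv up.

r**3*sin(3*r)/3 - 4*r**2*sin(3*r)/3 + r**2*cos(3*r)/3 - 5*r*sin(3*r)/9 - 8*r*cos(3*r)/9 + 17*sin(3*r)/27 - 5*cos(3*r)/27 + C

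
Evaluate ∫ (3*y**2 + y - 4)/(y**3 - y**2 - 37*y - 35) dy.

25*log(y - 7)/16 + log(y + 1)/16 + 11*log(y + 5)/8 + C

Factor the denominator: (y - 7)*(y + 1)*(y + 5).
Partial-fraction decomposition: 11/(8*(y + 5)) + 1/(16*(y + 1)) + 25/(16*(y - 7)).
Integrate each term: A/(y−a) contributes A·log|y−a|.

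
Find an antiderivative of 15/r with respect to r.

15*log(r) + C

Let u = r**3, so du = (3*r**2) dr.
Rewriting, the integral becomes 5·∫ 1/u du = 5·log(u).
Substituting back, u = r**3.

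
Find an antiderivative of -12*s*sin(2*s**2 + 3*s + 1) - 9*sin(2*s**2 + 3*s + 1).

3*cos(2*s**2 + 3*s + 1) + C

Let u = 2*s**2 + 3*s + 1, so du = (4*s + 3) ds.
Rewriting, the integral becomes -3·∫ sin(u) du = -3·-cos(u).
Substituting back, u = 2*s**2 + 3*s + 1.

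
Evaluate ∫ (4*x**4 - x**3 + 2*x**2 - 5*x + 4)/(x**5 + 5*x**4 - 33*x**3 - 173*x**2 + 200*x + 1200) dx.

Factor the denominator: (x - 5)*(x - 3)*(x + 4)**2*(x + 5).
Partial-fraction decomposition: 169/(5*(x + 5)) - 122627/(3969*(x + 4)) + 1144/(63*(x + 4)**2) - 19/(49*(x - 3)) + 601/(405*(x - 5)).
Integrate each term; A/(x−a) gives A·log|x−a|; A/(x−a)² gives −A/(x−a).

601*log(x - 5)/405 - 19*log(x - 3)/49 - 122627*log(x + 4)/3969 + 169*log(x + 5)/5 - 1144/(63*x + 252) + C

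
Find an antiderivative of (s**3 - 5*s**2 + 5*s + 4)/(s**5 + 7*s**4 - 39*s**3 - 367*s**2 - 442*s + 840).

137*log(s - 7)/10296 - log(s - 1)/252 - 16*log(s + 4)/11 + 271*log(s + 5)/72 - 211*log(s + 6)/91 + C

Factor the denominator: (s - 7)*(s - 1)*(s + 4)*(s + 5)*(s + 6).
Partial-fraction decomposition: -211/(91*(s + 6)) + 271/(72*(s + 5)) - 16/(11*(s + 4)) - 1/(252*(s - 1)) + 137/(10296*(s - 7)).
Integrate each term: A/(s−a) contributes A·log|s−a|.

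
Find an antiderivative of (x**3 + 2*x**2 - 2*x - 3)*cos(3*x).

Use integration by parts with u = x**3 + 2*x**2 - 2*x - 3, dv = cos(3*x) dx, so v = sin(3*x)/3.
Apply parts 3 times (tabular method): alternate signs, differentiate u down to 0, integrate dv up.

x**3*sin(3*x)/3 + 2*x**2*sin(3*x)/3 + x**2*cos(3*x)/3 - 8*x*sin(3*x)/9 + 4*x*cos(3*x)/9 - 31*sin(3*x)/27 - 8*cos(3*x)/27 + C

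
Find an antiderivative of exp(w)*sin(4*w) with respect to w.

Let I denote the integral. Integrate by parts with u = sin(4*w), dv = exp(w) dw, so v = exp(w): I = exp(w)*sin(4*w) − 4·∫ exp(w)*cos(4*w) dw.
Apply parts again with u = cos(4*w), dv = exp(w) dw: ∫ exp(w)*cos(4*w) dw = exp(w)*cos(4*w) + 4·I. Substituting back brings back I: I = exp(w)*sin(4*w) - 4*exp(w)*cos(4*w) − 16·I.
Solving for I: (1 + 16)·I equals the remaining terms, so I = (1/17)·(exp(w)*sin(4*w) - 4*exp(w)*cos(4*w)).

exp(w)*sin(4*w)/17 - 4*exp(w)*cos(4*w)/17 + C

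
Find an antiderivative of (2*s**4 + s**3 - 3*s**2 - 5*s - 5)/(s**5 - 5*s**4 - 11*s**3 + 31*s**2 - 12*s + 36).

2665*log(s - 6)/1332 - 13*log(s - 2)/100 + 59*log(s + 3)/225 - 123*log(s**2 + 1)/1850 + 39*atan(s)/925 + C

Factor the denominator: (s - 6)*(s - 2)*(s + 3)*(s**2 + 1).
Partial-fraction decomposition: -3*(41*s - 13)/(925*(s**2 + 1)) + 59/(225*(s + 3)) - 13/(100*(s - 2)) + 2665/(1332*(s - 6)).
Integrate each term; A/(s−a) gives A·log|s−a|; the (Bs+D)/(s²+p²) term gives a log and an atan.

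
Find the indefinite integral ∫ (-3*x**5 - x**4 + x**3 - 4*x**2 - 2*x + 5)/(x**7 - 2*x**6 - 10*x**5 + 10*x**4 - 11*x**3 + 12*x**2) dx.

31*log(x)/144 - 3331*log(x - 4)/5712 + log(x - 1)/6 + 149*log(x + 3)/630 - 3*log(x**2 + 1)/170 - 46*atan(x)/85 - 5/(12*x) + C

Factor the denominator: x**2*(x - 4)*(x - 1)*(x + 3)*(x**2 + 1).
Partial-fraction decomposition: -(3*x + 46)/(85*(x**2 + 1)) + 149/(630*(x + 3)) + 1/(6*(x - 1)) - 3331/(5712*(x - 4)) + 31/(144*x) + 5/(12*x**2).
Integrate each term; A/(x−a) gives A·log|x−a|; the (Bx+D)/(x²+p²) term gives a log and an atan.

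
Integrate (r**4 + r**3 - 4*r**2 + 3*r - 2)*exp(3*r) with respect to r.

Use integration by parts with u = r**4 + r**3 - 4*r**2 + 3*r - 2, dv = exp(3*r) dr, so v = exp(3*r)/3.
Apply parts 4 times (tabular method): alternate signs, differentiate u down to 0, integrate dv up.

(27*r**4 - 9*r**3 - 99*r**2 + 147*r - 103)*exp(3*r)/81 + C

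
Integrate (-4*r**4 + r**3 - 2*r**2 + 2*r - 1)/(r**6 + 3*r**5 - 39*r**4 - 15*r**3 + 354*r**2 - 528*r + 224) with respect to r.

-985*log(r - 4)/1584 + 61*log(r - 2)/108 - 571*log(r - 1)/3600 - 1129*log(r + 4)/3600 + 2515*log(r + 7)/4752 + 1/(30*r - 30) + C

Factor the denominator: (r - 4)*(r - 2)*(r - 1)**2*(r + 4)*(r + 7).
Partial-fraction decomposition: 2515/(4752*(r + 7)) - 1129/(3600*(r + 4)) - 571/(3600*(r - 1)) - 1/(30*(r - 1)**2) + 61/(108*(r - 2)) - 985/(1584*(r - 4)).
Integrate each term; A/(r−a) gives A·log|r−a|; A/(r−a)² gives −A/(r−a).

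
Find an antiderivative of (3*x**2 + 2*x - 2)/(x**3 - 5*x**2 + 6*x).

-log(x)/3 + 31*log(x - 3)/3 - 7*log(x - 2) + C

Factor the denominator: x*(x - 3)*(x - 2).
Partial-fraction decomposition: -7/(x - 2) + 31/(3*(x - 3)) - 1/(3*x).
Integrate each term: A/(x−a) contributes A·log|x−a|.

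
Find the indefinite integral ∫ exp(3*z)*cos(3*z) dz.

Let I denote the integral. Integrate by parts with u = cos(3*z), dv = exp(3*z) dz, so v = exp(3*z)/3: I = exp(3*z)*cos(3*z)/3 + ∫ exp(3*z)*sin(3*z) dz.
Apply parts again with u = sin(3*z), dv = exp(3*z) dz: ∫ exp(3*z)*sin(3*z) dz = exp(3*z)*sin(3*z)/3 − I. Substituting back brings back I: I = exp(3*z)*sin(3*z)/3 + exp(3*z)*cos(3*z)/3 − I.
Solving for I: (1 + 1)·I equals the remaining terms, so I = (1/2)·(exp(3*z)*sin(3*z)/3 + exp(3*z)*cos(3*z)/3).

exp(3*z)*sin(3*z)/6 + exp(3*z)*cos(3*z)/6 + C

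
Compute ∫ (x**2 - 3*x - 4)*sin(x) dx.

Use integration by parts with u = x**2 - 3*x - 4, dv = sin(x) dx, so v = -cos(x).
Apply parts 2 times (tabular method): alternate signs, differentiate u down to 0, integrate dv up.

-x**2*cos(x) + 2*x*sin(x) + 3*x*cos(x) - 3*sin(x) + 6*cos(x) + C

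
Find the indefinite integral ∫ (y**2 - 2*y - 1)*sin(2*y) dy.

Use integration by parts with u = y**2 - 2*y - 1, dv = sin(2*y) dy, so v = -cos(2*y)/2.
Apply parts 2 times (tabular method): alternate signs, differentiate u down to 0, integrate dv up.

-y**2*cos(2*y)/2 + y*sin(2*y)/2 + y*cos(2*y) - sin(2*y)/2 + 3*cos(2*y)/4 + C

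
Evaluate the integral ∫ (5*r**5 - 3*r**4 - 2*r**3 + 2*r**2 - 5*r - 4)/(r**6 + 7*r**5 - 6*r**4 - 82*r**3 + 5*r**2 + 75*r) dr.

Factor the denominator: r*(r - 3)*(r - 1)*(r + 1)*(r + 5)**2.
Partial-fraction decomposition: 505069/(115200*(r + 5)) - 17179/(960*(r + 5)**2) + 3/(128*(r + 1)) + 7/(144*(r - 1)) + 917/(1536*(r - 3)) - 4/(75*r).
Integrate each term; A/(r−a) gives A·log|r−a|; A/(r−a)² gives −A/(r−a).

-4*log(r)/75 + 917*log(r - 3)/1536 + 7*log(r - 1)/144 + 3*log(r + 1)/128 + 505069*log(r + 5)/115200 + 17179/(960*r + 4800) + C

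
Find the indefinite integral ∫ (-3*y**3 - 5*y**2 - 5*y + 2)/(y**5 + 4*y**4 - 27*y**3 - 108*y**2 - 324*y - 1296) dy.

Factor the denominator: (y - 6)*(y + 4)*(y + 6)*(y**2 + 9).
Partial-fraction decomposition: -(41*y + 386)/(1125*(y**2 + 9)) + 25/(54*(y + 6)) - 67/(250*(y + 4)) - 107/(675*(y - 6)).
Integrate each term; A/(y−a) gives A·log|y−a|; the (By+D)/(y²+p²) term gives a log and an atan.

-107*log(y - 6)/675 - 67*log(y + 4)/250 + 25*log(y + 6)/54 - 41*log(y**2 + 9)/2250 - 386*atan(y/3)/3375 + C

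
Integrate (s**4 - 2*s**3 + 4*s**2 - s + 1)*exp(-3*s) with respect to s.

(-27*s**4 + 18*s**3 - 90*s**2 - 33*s - 38)*exp(-3*s)/81 + C

Use integration by parts with u = s**4 - 2*s**3 + 4*s**2 - s + 1, dv = exp(-3*s) ds, so v = -exp(-3*s)/3.
Apply parts 4 times (tabular method): alternate signs, differentiate u down to 0, integrate dv up.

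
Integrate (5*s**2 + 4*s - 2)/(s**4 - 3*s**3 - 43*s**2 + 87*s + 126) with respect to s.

271*log(s - 7)/416 - 55*log(s - 3)/144 - log(s + 1)/160 - 154*log(s + 6)/585 + C

Factor the denominator: (s - 7)*(s - 3)*(s + 1)*(s + 6).
Partial-fraction decomposition: -154/(585*(s + 6)) - 1/(160*(s + 1)) - 55/(144*(s - 3)) + 271/(416*(s - 7)).
Integrate each term: A/(s−a) contributes A·log|s−a|.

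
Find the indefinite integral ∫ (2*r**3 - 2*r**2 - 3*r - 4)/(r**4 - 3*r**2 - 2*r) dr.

Factor the denominator: r*(r - 2)*(r + 1)**2.
Partial-fraction decomposition: 1/(9*(r + 1)) - 5/(3*(r + 1)**2) - 1/(9*(r - 2)) + 2/r.
Integrate each term; A/(r−a) gives A·log|r−a|; A/(r−a)² gives −A/(r−a).

2*log(r) - log(r - 2)/9 + log(r + 1)/9 + 5/(3*r + 3) + C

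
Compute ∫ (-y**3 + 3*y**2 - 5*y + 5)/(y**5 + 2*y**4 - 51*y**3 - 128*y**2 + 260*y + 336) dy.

-113*log(y - 7)/2860 + log(y - 2)/720 + 7*log(y + 1)/180 - 137*log(y + 4)/396 + 359*log(y + 6)/1040 + C

Factor the denominator: (y - 7)*(y - 2)*(y + 1)*(y + 4)*(y + 6).
Partial-fraction decomposition: 359/(1040*(y + 6)) - 137/(396*(y + 4)) + 7/(180*(y + 1)) + 1/(720*(y - 2)) - 113/(2860*(y - 7)).
Integrate each term: A/(y−a) contributes A·log|y−a|.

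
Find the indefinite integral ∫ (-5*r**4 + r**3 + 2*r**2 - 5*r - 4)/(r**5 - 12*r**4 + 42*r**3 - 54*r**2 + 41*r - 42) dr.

-11603*log(r - 7)/1000 + 379*log(r - 3)/40 - 78*log(r - 2)/25 + 31*log(r**2 + 1)/250 + 9*atan(r)/250 + C

Factor the denominator: (r - 7)*(r - 3)*(r - 2)*(r**2 + 1).
Partial-fraction decomposition: (62*r + 9)/(250*(r**2 + 1)) - 78/(25*(r - 2)) + 379/(40*(r - 3)) - 11603/(1000*(r - 7)).
Integrate each term; A/(r−a) gives A·log|r−a|; the (Br+D)/(r²+p²) term gives a log and an atan.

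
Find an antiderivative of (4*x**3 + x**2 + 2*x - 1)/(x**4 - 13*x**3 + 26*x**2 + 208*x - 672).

Factor the denominator: (x - 7)*(x - 6)*(x - 4)*(x + 4).
Partial-fraction decomposition: 249/(880*(x + 4)) + 93/(16*(x - 4)) - 911/(20*(x - 6)) + 478/(11*(x - 7)).
Integrate each term: A/(x−a) contributes A·log|x−a|.

478*log(x - 7)/11 - 911*log(x - 6)/20 + 93*log(x - 4)/16 + 249*log(x + 4)/880 + C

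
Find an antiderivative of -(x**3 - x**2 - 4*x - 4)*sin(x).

x**3*cos(x) - 3*x**2*sin(x) - x**2*cos(x) + 2*x*sin(x) - 10*x*cos(x) + 10*sin(x) - 2*cos(x) + C

Use integration by parts with u = x**3 - x**2 - 4*x - 4, dv = -sin(x) dx, so v = cos(x).
Apply parts 3 times (tabular method): alternate signs, differentiate u down to 0, integrate dv up.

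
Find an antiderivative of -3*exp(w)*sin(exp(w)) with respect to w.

Let u = exp(w), so du = (exp(w)) dw.
Rewriting, the integral becomes -3·∫ sin(u) du = -3·-cos(u).
Substituting back, u = exp(w).

3*cos(exp(w)) + C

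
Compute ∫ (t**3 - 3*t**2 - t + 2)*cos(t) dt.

Use integration by parts with u = t**3 - 3*t**2 - t + 2, dv = cos(t) dt, so v = sin(t).
Apply parts 3 times (tabular method): alternate signs, differentiate u down to 0, integrate dv up.

t**3*sin(t) - 3*t**2*sin(t) + 3*t**2*cos(t) - 7*t*sin(t) - 6*t*cos(t) + 8*sin(t) - 7*cos(t) + C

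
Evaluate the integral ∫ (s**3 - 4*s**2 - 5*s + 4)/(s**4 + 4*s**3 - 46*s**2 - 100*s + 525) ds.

log(s - 5)/60 + log(s - 3)/8 - 49*log(s + 5)/40 + 25*log(s + 7)/12 + C

Factor the denominator: (s - 5)*(s - 3)*(s + 5)*(s + 7).
Partial-fraction decomposition: 25/(12*(s + 7)) - 49/(40*(s + 5)) + 1/(8*(s - 3)) + 1/(60*(s - 5)).
Integrate each term: A/(s−a) contributes A·log|s−a|.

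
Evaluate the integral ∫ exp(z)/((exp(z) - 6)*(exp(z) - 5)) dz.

log(exp(z) - 6) - log(exp(z) - 5) + C

Let u = e^z, du = e^z dz.
The integral becomes ∫ du/((u-5)(u-6)); decompose into partial fractions.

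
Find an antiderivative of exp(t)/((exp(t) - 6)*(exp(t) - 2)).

log(exp(t) - 6)/4 - log(exp(t) - 2)/4 + C

Let u = e^t, du = e^t dt.
The integral becomes ∫ du/((u-2)(u-6)); decompose into partial fractions.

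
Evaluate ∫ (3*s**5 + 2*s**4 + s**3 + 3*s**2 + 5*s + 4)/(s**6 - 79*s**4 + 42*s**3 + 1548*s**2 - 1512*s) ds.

-log(s)/378 + 971167*log(s - 6)/608400 + 9*log(s - 1)/700 - 10435*log(s + 6)/3024 + 22923*log(s + 7)/4732 - 13139/(2340*s - 14040) + C

Factor the denominator: s*(s - 6)**2*(s - 1)*(s + 6)*(s + 7).
Partial-fraction decomposition: 22923/(4732*(s + 7)) - 10435/(3024*(s + 6)) + 9/(700*(s - 1)) + 971167/(608400*(s - 6)) + 13139/(2340*(s - 6)**2) - 1/(378*s).
Integrate each term; A/(s−a) gives A·log|s−a|; A/(s−a)² gives −A/(s−a).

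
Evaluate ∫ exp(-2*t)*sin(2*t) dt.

Let I denote the integral. Integrate by parts with u = sin(2*t), dv = exp(-2*t) dt, so v = -exp(-2*t)/2: I = -exp(-2*t)*sin(2*t)/2 + ∫ exp(-2*t)*cos(2*t) dt.
Apply parts again with u = cos(2*t), dv = exp(-2*t) dt: ∫ exp(-2*t)*cos(2*t) dt = -exp(-2*t)*cos(2*t)/2 − I. Substituting back brings back I: I = -exp(-2*t)*sin(2*t)/2 - exp(-2*t)*cos(2*t)/2 − I.
Solving for I: (1 + 1)·I equals the remaining terms, so I = (1/2)·(-exp(-2*t)*sin(2*t)/2 - exp(-2*t)*cos(2*t)/2).

-exp(-2*t)*sin(2*t)/4 - exp(-2*t)*cos(2*t)/4 + C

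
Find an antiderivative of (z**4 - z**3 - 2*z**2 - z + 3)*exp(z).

(z**4 - 5*z**3 + 13*z**2 - 27*z + 30)*exp(z) + C

Use integration by parts with u = z**4 - z**3 - 2*z**2 - z + 3, dv = exp(z) dz, so v = exp(z).
Apply parts 4 times (tabular method): alternate signs, differentiate u down to 0, integrate dv up.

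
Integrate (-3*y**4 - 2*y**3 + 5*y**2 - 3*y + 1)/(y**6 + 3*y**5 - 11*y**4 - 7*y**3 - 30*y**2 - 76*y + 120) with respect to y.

-log(y - 3)/4 + log(y - 1)/90 - log(y + 2)/72 + 371*log(y + 5)/1044 - 119*log(y**2 + 4)/2320 - 297*atan(y/2)/1160 + C

Factor the denominator: (y - 3)*(y - 1)*(y + 2)*(y + 5)*(y**2 + 4).
Partial-fraction decomposition: -(119*y + 594)/(1160*(y**2 + 4)) + 371/(1044*(y + 5)) - 1/(72*(y + 2)) + 1/(90*(y - 1)) - 1/(4*(y - 3)).
Integrate each term; A/(y−a) gives A·log|y−a|; the (By+D)/(y²+p²) term gives a log and an atan.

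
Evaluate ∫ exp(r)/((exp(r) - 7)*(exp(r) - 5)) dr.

log(exp(r) - 7)/2 - log(exp(r) - 5)/2 + C

Let u = e^r, du = e^r dr.
The integral becomes ∫ du/((u-7)(u-5)); decompose into partial fractions.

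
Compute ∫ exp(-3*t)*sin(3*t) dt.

-exp(-3*t)*sin(3*t)/6 - exp(-3*t)*cos(3*t)/6 + C

Let I denote the integral. Integrate by parts with u = sin(3*t), dv = exp(-3*t) dt, so v = -exp(-3*t)/3: I = -exp(-3*t)*sin(3*t)/3 + ∫ exp(-3*t)*cos(3*t) dt.
Apply parts again with u = cos(3*t), dv = exp(-3*t) dt: ∫ exp(-3*t)*cos(3*t) dt = -exp(-3*t)*cos(3*t)/3 − I. Substituting back brings back I: I = -exp(-3*t)*sin(3*t)/3 - exp(-3*t)*cos(3*t)/3 − I.
Solving for I: (1 + 1)·I equals the remaining terms, so I = (1/2)·(-exp(-3*t)*sin(3*t)/3 - exp(-3*t)*cos(3*t)/3).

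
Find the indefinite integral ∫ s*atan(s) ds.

Use integration by parts with u = arctan(s), dv = s ds.
Then du = 1/(s**2 + 1) ds.

s**2*atan(s)/2 - s/2 + atan(s)/2 + C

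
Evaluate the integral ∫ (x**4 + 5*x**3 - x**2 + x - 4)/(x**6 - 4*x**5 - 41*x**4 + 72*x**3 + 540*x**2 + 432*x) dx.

Factor the denominator: x*(x - 6)**2*(x + 1)*(x + 3)*(x + 4).
Partial-fraction decomposition: 11/(150*(x + 4)) - 35/(243*(x + 3)) + 5/(147*(x + 1)) + 54707/(1190700*(x - 6)) + 1171/(1890*(x - 6)**2) - 1/(108*x).
Integrate each term; A/(x−a) gives A·log|x−a|; A/(x−a)² gives −A/(x−a).

-log(x)/108 + 54707*log(x - 6)/1190700 + 5*log(x + 1)/147 - 35*log(x + 3)/243 + 11*log(x + 4)/150 - 1171/(1890*x - 11340) + C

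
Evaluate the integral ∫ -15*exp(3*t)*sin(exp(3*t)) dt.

5*cos(exp(3*t)) + C

Let u = exp(3*t), so du = (3*exp(3*t)) dt.
Rewriting, the integral becomes -5·∫ sin(u) du = -5·-cos(u).
Substituting back, u = exp(3*t).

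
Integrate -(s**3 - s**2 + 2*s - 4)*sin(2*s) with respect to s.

s**3*cos(2*s)/2 - 3*s**2*sin(2*s)/4 - s**2*cos(2*s)/2 + s*sin(2*s)/2 + s*cos(2*s)/4 - sin(2*s)/8 - 7*cos(2*s)/4 + C

Use integration by parts with u = s**3 - s**2 + 2*s - 4, dv = -sin(2*s) ds, so v = cos(2*s)/2.
Apply parts 3 times (tabular method): alternate signs, differentiate u down to 0, integrate dv up.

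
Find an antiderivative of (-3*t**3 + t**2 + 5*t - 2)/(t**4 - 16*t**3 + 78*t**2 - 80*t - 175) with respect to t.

Factor the denominator: (t - 7)*(t - 5)**2*(t + 1).
Partial-fraction decomposition: 1/(96*(t + 1)) + 319/(12*(t - 5)) + 109/(4*(t - 5)**2) - 947/(32*(t - 7)).
Integrate each term; A/(t−a) gives A·log|t−a|; A/(t−a)² gives −A/(t−a).

-947*log(t - 7)/32 + 319*log(t - 5)/12 + log(t + 1)/96 - 109/(4*t - 20) + C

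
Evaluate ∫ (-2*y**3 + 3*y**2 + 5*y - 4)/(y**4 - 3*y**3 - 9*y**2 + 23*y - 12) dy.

-64*log(y - 4)/63 - 31*log(y - 1)/72 - 31*log(y + 3)/56 + 1/(6*y - 6) + C

Factor the denominator: (y - 4)*(y - 1)**2*(y + 3).
Partial-fraction decomposition: -31/(56*(y + 3)) - 31/(72*(y - 1)) - 1/(6*(y - 1)**2) - 64/(63*(y - 4)).
Integrate each term; A/(y−a) gives A·log|y−a|; A/(y−a)² gives −A/(y−a).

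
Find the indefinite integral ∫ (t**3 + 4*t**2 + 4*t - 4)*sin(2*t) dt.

Use integration by parts with u = t**3 + 4*t**2 + 4*t - 4, dv = sin(2*t) dt, so v = -cos(2*t)/2.
Apply parts 3 times (tabular method): alternate signs, differentiate u down to 0, integrate dv up.

-t**3*cos(2*t)/2 + 3*t**2*sin(2*t)/4 - 2*t**2*cos(2*t) + 2*t*sin(2*t) - 5*t*cos(2*t)/4 + 5*sin(2*t)/8 + 3*cos(2*t) + C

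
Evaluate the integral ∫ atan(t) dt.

t*atan(t) - log(t**2 + 1)/2 + C

Use integration by parts with u = arctan(t), dv = dt.
Then du = 1/(t**2 + 1) dt.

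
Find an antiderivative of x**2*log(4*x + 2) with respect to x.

x**3*log(4*x + 2)/3 - x**3/9 + x**2/12 - x/12 + log(2*x + 1)/24 + C

Use integration by parts with u = log(4*x + 2), dv = x**2 dx.
Then du = 4/(4*x + 2) dx and v = x**3/3.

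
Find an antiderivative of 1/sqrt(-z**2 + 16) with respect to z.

asin(z/4) + C

Substitute z = 4·sin(θ), so dz = 4·cos(θ) dθ and the radical becomes sqrt(-z**2 + 16) = 4·cos(θ) by the Pythagorean identity.
Integrate the resulting trig expression in θ, then back-substitute θ = asin(z/4), sin(θ) = z/4, cos(θ) = sqrt(-z**2 + 16)/4 (absorbing any constant into C).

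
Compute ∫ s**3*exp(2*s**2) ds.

Let u = s², du = 2s ds; rewrite as (1/2)∫ u^1·exp(2u) du.
Now integrate by parts 1 time.

(2*s**2 - 1)*exp(2*s**2)/8 + C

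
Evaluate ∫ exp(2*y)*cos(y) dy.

Let I denote the integral. Integrate by parts with u = cos(y), dv = exp(2*y) dy, so v = exp(2*y)/2: I = exp(2*y)*cos(y)/2 + (1/2)·∫ exp(2*y)*sin(y) dy.
Apply parts again with u = sin(y), dv = exp(2*y) dy: ∫ exp(2*y)*sin(y) dy = exp(2*y)*sin(y)/2 − (1/2)·I. Substituting back brings back I: I = exp(2*y)*sin(y)/4 + exp(2*y)*cos(y)/2 − (1/4)·I.
Solving for I: (1 + 1/4)·I equals the remaining terms, so I = (4/5)·(exp(2*y)*sin(y)/4 + exp(2*y)*cos(y)/2).

exp(2*y)*sin(y)/5 + 2*exp(2*y)*cos(y)/5 + C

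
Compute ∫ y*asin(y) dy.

Use integration by parts with u = arcsin(y), dv = y dy.
Then du = 1/sqrt(-y**2 + 1) dy.

y**2*asin(y)/2 + y*sqrt(-y**2 + 1)/4 - asin(y)/4 + C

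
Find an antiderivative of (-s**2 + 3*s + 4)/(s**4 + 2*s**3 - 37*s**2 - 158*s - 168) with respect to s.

Factor the denominator: (s - 7)*(s + 2)*(s + 3)*(s + 4).
Partial-fraction decomposition: 12/(11*(s + 4)) - 7/(5*(s + 3)) + 1/(3*(s + 2)) - 4/(165*(s - 7)).
Integrate each term: A/(s−a) contributes A·log|s−a|.

-4*log(s - 7)/165 + log(s + 2)/3 - 7*log(s + 3)/5 + 12*log(s + 4)/11 + C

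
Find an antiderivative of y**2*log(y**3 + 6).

Let u = y**3 + 6, so du = (3*y**2) dy.
The integral becomes (1/3)·∫ log(u) du; integrate by parts with u′=log(u), dv′=du.

y**3*log(y**3 + 6)/3 - y**3/3 + 2*log(y**3 + 6) + C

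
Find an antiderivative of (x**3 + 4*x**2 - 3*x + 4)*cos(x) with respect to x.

Use integration by parts with u = x**3 + 4*x**2 - 3*x + 4, dv = cos(x) dx, so v = sin(x).
Apply parts 3 times (tabular method): alternate signs, differentiate u down to 0, integrate dv up.

x**3*sin(x) + 4*x**2*sin(x) + 3*x**2*cos(x) - 9*x*sin(x) + 8*x*cos(x) - 4*sin(x) - 9*cos(x) + C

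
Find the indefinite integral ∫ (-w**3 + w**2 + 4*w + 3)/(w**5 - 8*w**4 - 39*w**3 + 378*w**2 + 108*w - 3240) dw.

Factor the denominator: (w - 6)**2*(w - 5)*(w + 3)*(w + 6).
Partial-fraction decomposition: 7/(144*(w + 6)) - 1/(72*(w + 3)) - 7/(8*(w - 5)) + 121/(144*(w - 6)) - 17/(12*(w - 6)**2).
Integrate each term; A/(w−a) gives A·log|w−a|; A/(w−a)² gives −A/(w−a).

121*log(w - 6)/144 - 7*log(w - 5)/8 - log(w + 3)/72 + 7*log(w + 6)/144 + 17/(12*w - 72) + C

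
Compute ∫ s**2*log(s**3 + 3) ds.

s**3*log(s**3 + 3)/3 - s**3/3 + log(s**3 + 3) + C

Let u = s**3 + 3, so du = (3*s**2) ds.
The integral becomes (1/3)·∫ log(u) du; integrate by parts with u′=log(u), dv′=du.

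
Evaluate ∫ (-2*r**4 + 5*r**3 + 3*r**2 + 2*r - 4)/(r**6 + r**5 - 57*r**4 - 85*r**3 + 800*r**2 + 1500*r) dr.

-log(r)/375 - 349*log(r - 6)/1452 + 136*log(r - 5)/875 + 17*log(r + 2)/252 + 2741*log(r + 5)/136125 + 907/(825*r + 4125) + C

Factor the denominator: r*(r - 6)*(r - 5)*(r + 2)*(r + 5)**2.
Partial-fraction decomposition: 2741/(136125*(r + 5)) - 907/(825*(r + 5)**2) + 17/(252*(r + 2)) + 136/(875*(r - 5)) - 349/(1452*(r - 6)) - 1/(375*r).
Integrate each term; A/(r−a) gives A·log|r−a|; A/(r−a)² gives −A/(r−a).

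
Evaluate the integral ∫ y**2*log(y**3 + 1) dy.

Let u = y**3 + 1, so du = (3*y**2) dy.
The integral becomes (1/3)·∫ log(u) du; integrate by parts with u′=log(u), dv′=du.

y**3*log(y**3 + 1)/3 - y**3/3 + log(y**3 + 1)/3 + C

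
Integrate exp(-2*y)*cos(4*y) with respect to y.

exp(-2*y)*sin(4*y)/5 - exp(-2*y)*cos(4*y)/10 + C

Let I denote the integral. Integrate by parts with u = cos(4*y), dv = exp(-2*y) dy, so v = -exp(-2*y)/2: I = -exp(-2*y)*cos(4*y)/2 − 2·∫ exp(-2*y)*sin(4*y) dy.
Apply parts again with u = sin(4*y), dv = exp(-2*y) dy: ∫ exp(-2*y)*sin(4*y) dy = -exp(-2*y)*sin(4*y)/2 + 2·I. Substituting back brings back I: I = exp(-2*y)*sin(4*y) - exp(-2*y)*cos(4*y)/2 − 4·I.
Solving for I: (1 + 4)·I equals the remaining terms, so I = (1/5)·(exp(-2*y)*sin(4*y) - exp(-2*y)*cos(4*y)/2).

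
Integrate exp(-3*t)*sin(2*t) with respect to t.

Let I denote the integral. Integrate by parts with u = sin(2*t), dv = exp(-3*t) dt, so v = -exp(-3*t)/3: I = -exp(-3*t)*sin(2*t)/3 + (2/3)·∫ exp(-3*t)*cos(2*t) dt.
Apply parts again with u = cos(2*t), dv = exp(-3*t) dt: ∫ exp(-3*t)*cos(2*t) dt = -exp(-3*t)*cos(2*t)/3 − (2/3)·I. Substituting back brings back I: I = -exp(-3*t)*sin(2*t)/3 - 2*exp(-3*t)*cos(2*t)/9 − (4/9)·I.
Solving for I: (1 + 4/9)·I equals the remaining terms, so I = (9/13)·(-exp(-3*t)*sin(2*t)/3 - 2*exp(-3*t)*cos(2*t)/9).

-3*exp(-3*t)*sin(2*t)/13 - 2*exp(-3*t)*cos(2*t)/13 + C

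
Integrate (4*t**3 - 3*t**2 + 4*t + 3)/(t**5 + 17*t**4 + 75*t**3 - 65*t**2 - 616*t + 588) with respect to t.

Factor the denominator: (t - 2)*(t - 1)*(t + 6)*(t + 7)**2.
Partial-fraction decomposition: 11471/(648*(t + 7)) + 193/(9*(t + 7)**2) - 993/(56*(t + 6)) - 1/(56*(t - 1)) + 31/(648*(t - 2)).
Integrate each term; A/(t−a) gives A·log|t−a|; A/(t−a)² gives −A/(t−a).

31*log(t - 2)/648 - log(t - 1)/56 - 993*log(t + 6)/56 + 11471*log(t + 7)/648 - 193/(9*t + 63) + C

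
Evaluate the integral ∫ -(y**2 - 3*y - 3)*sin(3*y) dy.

y**2*cos(3*y)/3 - 2*y*sin(3*y)/9 - y*cos(3*y) + sin(3*y)/3 - 29*cos(3*y)/27 + C

Use integration by parts with u = y**2 - 3*y - 3, dv = -sin(3*y) dy, so v = cos(3*y)/3.
Apply parts 2 times (tabular method): alternate signs, differentiate u down to 0, integrate dv up.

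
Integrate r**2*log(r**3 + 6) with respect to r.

r**3*log(r**3 + 6)/3 - r**3/3 + 2*log(r**3 + 6) + C

Let u = r**3 + 6, so du = (3*r**2) dr.
The integral becomes (1/3)·∫ log(u) du; integrate by parts with u′=log(u), dv′=du.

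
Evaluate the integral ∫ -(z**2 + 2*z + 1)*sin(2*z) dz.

z**2*cos(2*z)/2 - z*sin(2*z)/2 + z*cos(2*z) - sin(2*z)/2 + cos(2*z)/4 + C

Use integration by parts with u = z**2 + 2*z + 1, dv = -sin(2*z) dz, so v = cos(2*z)/2.
Apply parts 2 times (tabular method): alternate signs, differentiate u down to 0, integrate dv up.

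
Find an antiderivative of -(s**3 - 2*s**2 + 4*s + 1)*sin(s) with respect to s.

Use integration by parts with u = s**3 - 2*s**2 + 4*s + 1, dv = -sin(s) ds, so v = cos(s).
Apply parts 3 times (tabular method): alternate signs, differentiate u down to 0, integrate dv up.

s**3*cos(s) - 3*s**2*sin(s) - 2*s**2*cos(s) + 4*s*sin(s) - 2*s*cos(s) + 2*sin(s) + 5*cos(s) + C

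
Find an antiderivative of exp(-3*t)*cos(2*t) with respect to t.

2*exp(-3*t)*sin(2*t)/13 - 3*exp(-3*t)*cos(2*t)/13 + C

Let I denote the integral. Integrate by parts with u = cos(2*t), dv = exp(-3*t) dt, so v = -exp(-3*t)/3: I = -exp(-3*t)*cos(2*t)/3 − (2/3)·∫ exp(-3*t)*sin(2*t) dt.
Apply parts again with u = sin(2*t), dv = exp(-3*t) dt: ∫ exp(-3*t)*sin(2*t) dt = -exp(-3*t)*sin(2*t)/3 + (2/3)·I. Substituting back brings back I: I = 2*exp(-3*t)*sin(2*t)/9 - exp(-3*t)*cos(2*t)/3 − (4/9)·I.
Solving for I: (1 + 4/9)·I equals the remaining terms, so I = (9/13)·(2*exp(-3*t)*sin(2*t)/9 - exp(-3*t)*cos(2*t)/3).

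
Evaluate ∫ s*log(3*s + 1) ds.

Use integration by parts with u = log(3*s + 1), dv = s ds.
Then du = 3/(3*s + 1) ds and v = s**2/2.

s**2*log(3*s + 1)/2 - s**2/4 + s/6 - log(3*s + 1)/18 + C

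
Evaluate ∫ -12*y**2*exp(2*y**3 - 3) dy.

-2*exp(2*y**3 - 3) + C

Let u = 2*y**3 - 3, so du = (6*y**2) dy.
Rewriting, the integral becomes -2·∫ e^u du = -2·e^u.
Substituting back, u = 2*y**3 - 3.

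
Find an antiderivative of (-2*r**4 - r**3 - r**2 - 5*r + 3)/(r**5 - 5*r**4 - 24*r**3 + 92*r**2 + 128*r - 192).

Factor the denominator: (r - 6)*(r - 4)*(r - 1)*(r + 2)*(r + 4).
Partial-fraction decomposition: -441/(800*(r + 4)) + 5/(96*(r + 2)) - 2/(75*(r - 1)) + 203/(96*(r - 4)) - 2871/(800*(r - 6)).
Integrate each term: A/(r−a) contributes A·log|r−a|.

-2871*log(r - 6)/800 + 203*log(r - 4)/96 - 2*log(r - 1)/75 + 5*log(r + 2)/96 - 441*log(r + 4)/800 + C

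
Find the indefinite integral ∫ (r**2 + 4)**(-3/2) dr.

Substitute r = 2·tan(θ), so dr = 2·sec(θ)^2 dθ and the radical becomes sqrt(r**2 + 4) = 2·sec(θ) by the Pythagorean identity.
Integrate the resulting trig expression in θ, then back-substitute tan(θ) = r/2, sec(θ) = sqrt(r**2 + 4)/2 (absorbing any constant into C).

r/(4*sqrt(r**2 + 4)) + C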